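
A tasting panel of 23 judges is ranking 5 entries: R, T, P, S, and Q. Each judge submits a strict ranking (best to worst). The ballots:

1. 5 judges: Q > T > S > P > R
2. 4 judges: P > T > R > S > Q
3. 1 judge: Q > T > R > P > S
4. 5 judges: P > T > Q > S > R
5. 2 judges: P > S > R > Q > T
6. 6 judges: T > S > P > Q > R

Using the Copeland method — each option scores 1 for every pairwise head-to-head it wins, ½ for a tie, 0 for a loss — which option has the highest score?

T

R: loses to T, P, S, and Q → score 0.
T: beats R, P, S, and Q → score 4.
P: beats R, S, and Q; loses to T → score 3.
S: beats R and Q; loses to T and P → score 2.
Q: beats R; loses to T, P, and S → score 1.
T has the best pairwise record.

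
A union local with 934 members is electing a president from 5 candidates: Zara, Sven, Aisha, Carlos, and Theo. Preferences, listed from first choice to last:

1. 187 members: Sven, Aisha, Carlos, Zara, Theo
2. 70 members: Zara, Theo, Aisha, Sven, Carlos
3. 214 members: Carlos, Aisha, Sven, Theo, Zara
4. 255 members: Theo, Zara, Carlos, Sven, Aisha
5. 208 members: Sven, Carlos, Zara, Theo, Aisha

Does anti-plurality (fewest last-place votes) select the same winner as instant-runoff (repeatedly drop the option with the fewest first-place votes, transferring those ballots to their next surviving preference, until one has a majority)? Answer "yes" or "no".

yes

Anti-plurality — last-place votes: Zara 214, Sven 0, Aisha 463, Carlos 70, Theo 187. Winner: Sven.
Instant-runoff — R1 Zara 70, Sven 395, Aisha 0, Carlos 214, Theo 255 (Aisha out); R2 Zara 70, Sven 395, Carlos 214, Theo 255 (Zara out); R3 Sven 395, Carlos 214, Theo 325 (Carlos out); R4 Sven 609, Theo 325 (Sven winner). Winner: Sven.
The two methods agree.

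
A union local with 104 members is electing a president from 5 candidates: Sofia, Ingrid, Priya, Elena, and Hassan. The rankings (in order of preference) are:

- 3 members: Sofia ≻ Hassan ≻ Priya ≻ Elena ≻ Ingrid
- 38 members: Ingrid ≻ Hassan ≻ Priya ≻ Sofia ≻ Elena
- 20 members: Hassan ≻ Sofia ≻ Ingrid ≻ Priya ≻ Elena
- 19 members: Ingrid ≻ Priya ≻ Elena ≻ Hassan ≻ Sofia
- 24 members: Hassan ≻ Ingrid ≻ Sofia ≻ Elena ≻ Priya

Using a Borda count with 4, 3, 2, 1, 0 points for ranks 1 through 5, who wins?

Sofia: 3·4 + 38·1 + 20·3 + 19·0 + 24·2 = 158
Ingrid: 3·0 + 38·4 + 20·2 + 19·4 + 24·3 = 340
Priya: 3·2 + 38·2 + 20·1 + 19·3 + 24·0 = 159
Elena: 3·1 + 38·0 + 20·0 + 19·2 + 24·1 = 65
Hassan: 3·3 + 38·3 + 20·4 + 19·1 + 24·4 = 318
Ingrid has the highest Borda score (340).

Ingrid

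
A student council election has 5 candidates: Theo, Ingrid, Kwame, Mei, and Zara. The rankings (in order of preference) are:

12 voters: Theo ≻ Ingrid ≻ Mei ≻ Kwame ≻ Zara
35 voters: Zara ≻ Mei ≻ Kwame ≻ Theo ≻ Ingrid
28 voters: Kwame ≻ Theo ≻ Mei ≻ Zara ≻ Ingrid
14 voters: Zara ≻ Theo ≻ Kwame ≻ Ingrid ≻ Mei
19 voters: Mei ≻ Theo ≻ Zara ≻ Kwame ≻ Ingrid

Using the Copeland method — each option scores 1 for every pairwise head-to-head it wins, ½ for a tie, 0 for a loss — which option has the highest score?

Mei

Theo: beats Ingrid and Zara; ties Mei; loses to Kwame → score 2.5.
Ingrid: loses to Theo, Kwame, Mei, and Zara → score 0.
Kwame: beats Theo and Ingrid; loses to Mei and Zara → score 2.
Mei: beats Ingrid, Kwame, and Zara; ties Theo → score 3.5.
Zara: beats Ingrid and Kwame; loses to Theo and Mei → score 2.
Mei has the best pairwise record.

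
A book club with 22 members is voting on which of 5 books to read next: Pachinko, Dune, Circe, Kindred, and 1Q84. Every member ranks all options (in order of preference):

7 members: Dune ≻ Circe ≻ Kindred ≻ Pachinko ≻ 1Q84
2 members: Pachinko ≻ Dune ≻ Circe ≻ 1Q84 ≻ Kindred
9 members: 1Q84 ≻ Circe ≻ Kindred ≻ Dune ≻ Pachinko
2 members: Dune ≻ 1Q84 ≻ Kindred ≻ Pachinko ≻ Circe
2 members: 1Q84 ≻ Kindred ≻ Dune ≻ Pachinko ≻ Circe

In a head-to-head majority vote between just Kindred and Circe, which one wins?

Circe

Voters preferring Kindred to Circe: 4; preferring Circe to Kindred: 18.
Circe wins the head-to-head.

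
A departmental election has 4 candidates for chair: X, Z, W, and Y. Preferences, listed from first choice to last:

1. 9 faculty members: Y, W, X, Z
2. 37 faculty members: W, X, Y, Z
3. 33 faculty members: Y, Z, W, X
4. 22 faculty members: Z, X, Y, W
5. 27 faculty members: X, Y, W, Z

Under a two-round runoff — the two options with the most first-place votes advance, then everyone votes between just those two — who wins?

Y

Round 1 first-place votes: X 27, Z 22, W 37, Y 42.
Y and W advance.
Runoff: Y is preferred to W by 91 voters; W by 37.
Y wins the runoff.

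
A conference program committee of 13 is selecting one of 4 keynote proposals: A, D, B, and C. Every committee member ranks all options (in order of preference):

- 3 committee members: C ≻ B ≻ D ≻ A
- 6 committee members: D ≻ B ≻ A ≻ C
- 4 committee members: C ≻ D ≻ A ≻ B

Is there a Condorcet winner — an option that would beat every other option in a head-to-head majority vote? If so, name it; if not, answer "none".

C vs A: 7–6 for C.
C vs D: 7–6 for C.
C vs B: 7–6 for C.
C beats every other option head-to-head.

C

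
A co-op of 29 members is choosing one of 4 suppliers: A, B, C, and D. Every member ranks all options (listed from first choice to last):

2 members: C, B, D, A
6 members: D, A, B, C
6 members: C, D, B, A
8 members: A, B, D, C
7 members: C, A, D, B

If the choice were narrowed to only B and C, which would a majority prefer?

Voters preferring B to C: 14; preferring C to B: 15.
C wins the head-to-head.

C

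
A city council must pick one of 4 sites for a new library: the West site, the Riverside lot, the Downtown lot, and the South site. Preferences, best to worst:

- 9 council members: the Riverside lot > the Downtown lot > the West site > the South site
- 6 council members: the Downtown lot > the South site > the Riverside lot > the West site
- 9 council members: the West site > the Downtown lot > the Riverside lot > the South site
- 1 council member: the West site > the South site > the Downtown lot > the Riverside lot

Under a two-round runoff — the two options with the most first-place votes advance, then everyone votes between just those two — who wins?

the Riverside lot

Round 1 first-place votes: the West site 10, the Riverside lot 9, the Downtown lot 6, the South site 0.
the West site and the Riverside lot advance.
Runoff: the West site is preferred to the Riverside lot by 10 voters; the Riverside lot by 15.
the Riverside lot wins the runoff.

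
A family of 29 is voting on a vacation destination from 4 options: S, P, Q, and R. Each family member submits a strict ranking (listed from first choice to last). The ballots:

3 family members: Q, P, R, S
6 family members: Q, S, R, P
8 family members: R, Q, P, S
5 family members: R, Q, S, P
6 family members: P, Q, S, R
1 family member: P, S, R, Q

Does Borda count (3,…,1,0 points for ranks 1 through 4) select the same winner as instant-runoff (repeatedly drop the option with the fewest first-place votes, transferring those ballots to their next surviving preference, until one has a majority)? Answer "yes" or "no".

yes

Borda — scores: S 25, P 35, Q 65, R 49. Winner: Q.
Instant-runoff — R1 S 0, P 7, Q 9, R 13 (S out); R2 P 7, Q 9, R 13 (P out); R3 Q 15, R 14 (Q winner). Winner: Q.
The two methods agree.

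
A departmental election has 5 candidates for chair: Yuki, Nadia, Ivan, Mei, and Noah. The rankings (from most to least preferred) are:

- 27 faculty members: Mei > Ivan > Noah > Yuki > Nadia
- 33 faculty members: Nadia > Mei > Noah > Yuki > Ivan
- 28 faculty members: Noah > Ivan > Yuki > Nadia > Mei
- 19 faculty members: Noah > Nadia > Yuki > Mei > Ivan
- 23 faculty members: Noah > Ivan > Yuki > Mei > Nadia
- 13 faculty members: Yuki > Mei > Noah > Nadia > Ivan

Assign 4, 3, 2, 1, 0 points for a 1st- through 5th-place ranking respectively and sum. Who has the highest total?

Noah

Yuki: 27·1 + 33·1 + 28·2 + 19·2 + 23·2 + 13·4 = 252
Nadia: 27·0 + 33·4 + 28·1 + 19·3 + 23·0 + 13·1 = 230
Ivan: 27·3 + 33·0 + 28·3 + 19·0 + 23·3 + 13·0 = 234
Mei: 27·4 + 33·3 + 28·0 + 19·1 + 23·1 + 13·3 = 288
Noah: 27·2 + 33·2 + 28·4 + 19·4 + 23·4 + 13·2 = 426
Noah has the highest Borda score (426).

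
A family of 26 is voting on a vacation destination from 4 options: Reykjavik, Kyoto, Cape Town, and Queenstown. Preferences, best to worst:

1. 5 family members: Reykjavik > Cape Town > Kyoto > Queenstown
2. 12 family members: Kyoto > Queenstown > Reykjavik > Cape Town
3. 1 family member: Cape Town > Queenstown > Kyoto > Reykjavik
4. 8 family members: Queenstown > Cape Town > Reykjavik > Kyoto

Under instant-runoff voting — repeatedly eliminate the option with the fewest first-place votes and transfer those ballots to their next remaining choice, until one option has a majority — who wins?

Kyoto

Round 1: Reykjavik 5, Kyoto 12, Cape Town 1, Queenstown 8. Eliminate Cape Town.
Round 2: Reykjavik 5, Kyoto 12, Queenstown 9. Eliminate Reykjavik.
Round 3: Kyoto 17, Queenstown 9. Kyoto has a majority.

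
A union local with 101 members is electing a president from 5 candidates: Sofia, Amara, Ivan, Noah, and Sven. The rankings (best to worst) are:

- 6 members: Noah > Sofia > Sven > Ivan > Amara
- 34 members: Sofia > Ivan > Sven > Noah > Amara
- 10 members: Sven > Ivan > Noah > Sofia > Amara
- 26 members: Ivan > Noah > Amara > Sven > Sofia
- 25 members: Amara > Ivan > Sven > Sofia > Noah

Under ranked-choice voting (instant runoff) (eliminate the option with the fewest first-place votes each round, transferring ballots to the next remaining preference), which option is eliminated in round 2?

Sven

Round 1: Sofia 34, Amara 25, Ivan 26, Noah 6, Sven 10. Eliminate Noah.
Round 2: Sofia 40, Amara 25, Ivan 26, Sven 10. Eliminate Sven.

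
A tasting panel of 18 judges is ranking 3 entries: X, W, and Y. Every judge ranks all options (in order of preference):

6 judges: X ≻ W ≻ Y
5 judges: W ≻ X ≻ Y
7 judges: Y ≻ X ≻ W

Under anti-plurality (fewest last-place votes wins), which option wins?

Last-place votes: X 0, W 7, Y 11.
X is ranked last by the fewest voters, so X wins.

X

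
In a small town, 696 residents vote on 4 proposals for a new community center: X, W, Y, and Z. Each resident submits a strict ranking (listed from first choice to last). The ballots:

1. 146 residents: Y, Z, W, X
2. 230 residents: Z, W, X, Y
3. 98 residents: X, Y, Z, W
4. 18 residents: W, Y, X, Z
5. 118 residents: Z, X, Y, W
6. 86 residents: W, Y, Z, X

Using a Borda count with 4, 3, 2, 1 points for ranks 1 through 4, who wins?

X: 146·1 + 230·2 + 98·4 + 18·2 + 118·3 + 86·1 = 1474
W: 146·2 + 230·3 + 98·1 + 18·4 + 118·1 + 86·4 = 1614
Y: 146·4 + 230·1 + 98·3 + 18·3 + 118·2 + 86·3 = 1656
Z: 146·3 + 230·4 + 98·2 + 18·1 + 118·4 + 86·2 = 2216
Z has the highest Borda score (2216).

Z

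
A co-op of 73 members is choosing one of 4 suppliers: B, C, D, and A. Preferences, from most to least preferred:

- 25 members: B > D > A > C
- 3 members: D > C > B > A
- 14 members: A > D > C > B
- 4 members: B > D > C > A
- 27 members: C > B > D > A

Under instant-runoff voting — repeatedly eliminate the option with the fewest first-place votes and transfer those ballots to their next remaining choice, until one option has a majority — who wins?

C

Round 1: B 29, C 27, D 3, A 14. Eliminate D.
Round 2: B 29, C 30, A 14. Eliminate A.
Round 3: B 29, C 44. C has a majority.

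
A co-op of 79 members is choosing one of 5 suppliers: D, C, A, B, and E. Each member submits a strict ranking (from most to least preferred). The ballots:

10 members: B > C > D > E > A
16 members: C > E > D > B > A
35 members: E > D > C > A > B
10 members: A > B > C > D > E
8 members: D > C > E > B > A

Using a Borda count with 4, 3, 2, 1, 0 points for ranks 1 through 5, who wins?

D: 10·2 + 16·2 + 35·3 + 10·1 + 8·4 = 199
C: 10·3 + 16·4 + 35·2 + 10·2 + 8·3 = 208
A: 10·0 + 16·0 + 35·1 + 10·4 + 8·0 = 75
B: 10·4 + 16·1 + 35·0 + 10·3 + 8·1 = 94
E: 10·1 + 16·3 + 35·4 + 10·0 + 8·2 = 214
E has the highest Borda score (214).

E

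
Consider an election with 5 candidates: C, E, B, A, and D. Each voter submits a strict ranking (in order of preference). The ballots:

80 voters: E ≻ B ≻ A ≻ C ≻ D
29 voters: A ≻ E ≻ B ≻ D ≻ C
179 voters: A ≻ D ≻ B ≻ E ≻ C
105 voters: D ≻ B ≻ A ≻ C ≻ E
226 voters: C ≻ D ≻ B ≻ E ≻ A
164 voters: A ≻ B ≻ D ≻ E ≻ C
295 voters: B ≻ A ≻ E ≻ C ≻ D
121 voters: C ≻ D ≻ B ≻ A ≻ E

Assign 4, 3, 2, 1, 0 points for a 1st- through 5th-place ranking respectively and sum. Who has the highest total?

C: 80·1 + 29·0 + 179·0 + 105·1 + 226·4 + 164·0 + 295·1 + 121·4 = 1868
E: 80·4 + 29·3 + 179·1 + 105·0 + 226·1 + 164·1 + 295·2 + 121·0 = 1566
B: 80·3 + 29·2 + 179·2 + 105·3 + 226·2 + 164·3 + 295·4 + 121·2 = 3337
A: 80·2 + 29·4 + 179·4 + 105·2 + 226·0 + 164·4 + 295·3 + 121·1 = 2864
D: 80·0 + 29·1 + 179·3 + 105·4 + 226·3 + 164·2 + 295·0 + 121·3 = 2355
B has the highest Borda score (3337).

B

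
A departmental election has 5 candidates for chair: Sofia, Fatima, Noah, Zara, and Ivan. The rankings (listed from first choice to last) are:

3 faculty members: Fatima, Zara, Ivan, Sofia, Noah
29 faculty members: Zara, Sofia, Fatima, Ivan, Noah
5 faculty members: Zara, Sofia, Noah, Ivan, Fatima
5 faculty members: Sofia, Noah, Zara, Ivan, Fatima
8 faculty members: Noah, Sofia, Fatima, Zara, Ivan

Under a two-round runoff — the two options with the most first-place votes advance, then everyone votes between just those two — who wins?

Round 1 first-place votes: Sofia 5, Fatima 3, Noah 8, Zara 34, Ivan 0.
Zara and Noah advance.
Runoff: Zara is preferred to Noah by 37 voters; Noah by 13.
Zara wins the runoff.

Zara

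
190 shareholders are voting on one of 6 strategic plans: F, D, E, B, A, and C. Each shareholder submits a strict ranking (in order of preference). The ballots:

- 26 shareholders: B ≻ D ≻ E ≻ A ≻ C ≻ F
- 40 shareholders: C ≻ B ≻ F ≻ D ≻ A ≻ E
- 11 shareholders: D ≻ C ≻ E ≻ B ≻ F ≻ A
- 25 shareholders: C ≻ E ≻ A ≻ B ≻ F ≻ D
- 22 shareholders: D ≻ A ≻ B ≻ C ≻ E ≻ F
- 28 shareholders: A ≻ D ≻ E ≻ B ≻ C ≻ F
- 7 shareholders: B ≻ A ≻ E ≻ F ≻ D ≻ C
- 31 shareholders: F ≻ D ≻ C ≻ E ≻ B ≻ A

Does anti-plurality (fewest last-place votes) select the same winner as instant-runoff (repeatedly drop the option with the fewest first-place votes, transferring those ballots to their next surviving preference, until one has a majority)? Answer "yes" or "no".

Anti-plurality — last-place votes: F 76, D 25, E 40, B 0, A 42, C 7. Winner: B.
Instant-runoff — R1 F 31, D 33, E 0, B 33, A 28, C 65 (E out); R2 F 31, D 33, B 33, A 28, C 65 (A out); R3 F 31, D 61, B 33, C 65 (F out); R4 D 92, B 33, C 65 (B out); R5 D 125, C 65 (D winner). Winner: D.
The two methods disagree.

no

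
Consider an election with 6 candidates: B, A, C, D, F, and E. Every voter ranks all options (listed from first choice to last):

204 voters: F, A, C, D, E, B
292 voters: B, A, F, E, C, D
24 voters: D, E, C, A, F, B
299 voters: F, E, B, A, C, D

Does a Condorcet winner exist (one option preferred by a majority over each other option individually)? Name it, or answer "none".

F vs B: 527–292 for F.
F vs A: 503–316 for F.
F vs C: 795–24 for F.
F vs D: 795–24 for F.
F vs E: 795–24 for F.
F beats every other option head-to-head.

F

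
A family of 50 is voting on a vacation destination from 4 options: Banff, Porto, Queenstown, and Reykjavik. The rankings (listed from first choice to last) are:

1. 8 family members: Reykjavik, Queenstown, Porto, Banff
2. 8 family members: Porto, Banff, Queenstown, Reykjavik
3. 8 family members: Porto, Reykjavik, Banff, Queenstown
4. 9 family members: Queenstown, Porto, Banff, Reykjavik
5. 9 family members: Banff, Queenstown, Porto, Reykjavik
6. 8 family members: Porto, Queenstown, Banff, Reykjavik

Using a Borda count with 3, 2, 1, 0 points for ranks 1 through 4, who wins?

Porto

Banff: 8·0 + 8·2 + 8·1 + 9·1 + 9·3 + 8·1 = 68
Porto: 8·1 + 8·3 + 8·3 + 9·2 + 9·1 + 8·3 = 107
Queenstown: 8·2 + 8·1 + 8·0 + 9·3 + 9·2 + 8·2 = 85
Reykjavik: 8·3 + 8·0 + 8·2 + 9·0 + 9·0 + 8·0 = 40
Porto has the highest Borda score (107).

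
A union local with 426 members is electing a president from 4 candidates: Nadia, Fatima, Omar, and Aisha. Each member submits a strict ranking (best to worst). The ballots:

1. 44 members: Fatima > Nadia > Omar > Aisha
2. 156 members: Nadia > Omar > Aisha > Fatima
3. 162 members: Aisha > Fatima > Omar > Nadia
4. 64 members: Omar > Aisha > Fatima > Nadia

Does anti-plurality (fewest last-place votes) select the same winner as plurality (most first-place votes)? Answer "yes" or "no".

no

Anti-plurality — last-place votes: Nadia 226, Fatima 156, Omar 0, Aisha 44. Winner: Omar.
Plurality — first-place votes: Nadia 156, Fatima 44, Omar 64, Aisha 162. Winner: Aisha.
The two methods disagree.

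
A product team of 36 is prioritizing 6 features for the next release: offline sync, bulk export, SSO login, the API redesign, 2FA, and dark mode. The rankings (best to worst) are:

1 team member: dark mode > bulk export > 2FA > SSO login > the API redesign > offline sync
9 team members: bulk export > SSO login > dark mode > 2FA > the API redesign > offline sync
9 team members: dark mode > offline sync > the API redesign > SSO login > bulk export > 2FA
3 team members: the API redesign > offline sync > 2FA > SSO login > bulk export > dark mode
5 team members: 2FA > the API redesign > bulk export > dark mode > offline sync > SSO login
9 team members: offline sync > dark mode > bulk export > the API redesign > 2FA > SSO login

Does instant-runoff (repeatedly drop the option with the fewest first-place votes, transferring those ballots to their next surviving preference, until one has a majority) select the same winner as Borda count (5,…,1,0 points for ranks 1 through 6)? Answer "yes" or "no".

no

Instant-runoff — R1 offline sync 9, bulk export 9, SSO login 0, the API redesign 3, 2FA 5, dark mode 10 (SSO login out); R2 offline sync 9, bulk export 9, the API redesign 3, 2FA 5, dark mode 10 (the API redesign out); R3 offline sync 12, bulk export 9, 2FA 5, dark mode 10 (2FA out); R4 offline sync 12, bulk export 14, dark mode 10 (dark mode out); R5 offline sync 21, bulk export 15 (offline sync winner). Winner: offline sync.
Borda — scores: offline sync 98, bulk export 103, SSO login 62, the API redesign 90, 2FA 64, dark mode 123. Winner: dark mode.
The two methods disagree.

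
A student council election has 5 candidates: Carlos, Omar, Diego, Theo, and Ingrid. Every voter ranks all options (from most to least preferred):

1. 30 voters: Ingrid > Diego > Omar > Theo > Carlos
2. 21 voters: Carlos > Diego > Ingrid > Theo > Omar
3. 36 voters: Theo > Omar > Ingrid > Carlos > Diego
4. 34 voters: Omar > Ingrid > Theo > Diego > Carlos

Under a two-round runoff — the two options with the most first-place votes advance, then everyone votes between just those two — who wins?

Omar

Round 1 first-place votes: Carlos 21, Omar 34, Diego 0, Theo 36, Ingrid 30.
Theo and Omar advance.
Runoff: Theo is preferred to Omar by 57 voters; Omar by 64.
Omar wins the runoff.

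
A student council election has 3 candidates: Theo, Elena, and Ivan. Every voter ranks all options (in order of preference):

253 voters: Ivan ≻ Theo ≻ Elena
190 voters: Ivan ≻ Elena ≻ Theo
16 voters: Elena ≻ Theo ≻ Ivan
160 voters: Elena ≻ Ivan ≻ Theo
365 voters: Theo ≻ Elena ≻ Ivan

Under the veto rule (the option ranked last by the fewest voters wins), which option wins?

Elena

Last-place votes: Theo 350, Elena 253, Ivan 381.
Elena is ranked last by the fewest voters, so Elena wins.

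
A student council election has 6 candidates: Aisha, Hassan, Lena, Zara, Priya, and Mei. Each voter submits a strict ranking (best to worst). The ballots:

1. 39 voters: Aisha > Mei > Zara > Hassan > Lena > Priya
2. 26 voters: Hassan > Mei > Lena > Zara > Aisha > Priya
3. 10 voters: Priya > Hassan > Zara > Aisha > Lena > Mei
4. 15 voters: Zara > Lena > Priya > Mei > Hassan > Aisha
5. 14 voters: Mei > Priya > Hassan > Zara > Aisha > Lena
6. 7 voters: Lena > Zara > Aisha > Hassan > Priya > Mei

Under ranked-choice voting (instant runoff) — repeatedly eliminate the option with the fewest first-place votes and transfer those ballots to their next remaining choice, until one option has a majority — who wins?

Hassan

Round 1: Aisha 39, Hassan 26, Lena 7, Zara 15, Priya 10, Mei 14. Eliminate Lena.
Round 2: Aisha 39, Hassan 26, Zara 22, Priya 10, Mei 14. Eliminate Priya.
Round 3: Aisha 39, Hassan 36, Zara 22, Mei 14. Eliminate Mei.
Round 4: Aisha 39, Hassan 50, Zara 22. Eliminate Zara.
Round 5: Aisha 46, Hassan 65. Hassan has a majority.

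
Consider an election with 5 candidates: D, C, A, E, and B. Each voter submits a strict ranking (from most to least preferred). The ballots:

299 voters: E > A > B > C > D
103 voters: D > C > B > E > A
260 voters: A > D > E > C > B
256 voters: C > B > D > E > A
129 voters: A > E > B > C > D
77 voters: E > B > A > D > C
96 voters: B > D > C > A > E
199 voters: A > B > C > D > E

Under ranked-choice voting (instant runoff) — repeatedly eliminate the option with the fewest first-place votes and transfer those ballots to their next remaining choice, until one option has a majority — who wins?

A

Round 1: D 103, C 256, A 588, E 376, B 96. Eliminate B.
Round 2: D 199, C 256, A 588, E 376. Eliminate D.
Round 3: C 455, A 588, E 376. Eliminate E.
Round 4: C 455, A 964. A has a majority.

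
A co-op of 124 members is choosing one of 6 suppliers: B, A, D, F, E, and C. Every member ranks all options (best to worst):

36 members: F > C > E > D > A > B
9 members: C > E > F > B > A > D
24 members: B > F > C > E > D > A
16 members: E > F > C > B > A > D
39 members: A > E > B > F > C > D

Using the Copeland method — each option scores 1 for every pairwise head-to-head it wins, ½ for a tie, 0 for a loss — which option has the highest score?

E

B: beats D, F, and C; loses to A and E → score 3.
A: beats B and D; loses to F, E, and C → score 2.
D: loses to B, A, F, E, and C → score 0.
F: beats A, D, and C; loses to B and E → score 3.
E: beats B, A, D, and F; loses to C → score 4.
C: beats A, D, and E; loses to B and F → score 3.
E has the best pairwise record.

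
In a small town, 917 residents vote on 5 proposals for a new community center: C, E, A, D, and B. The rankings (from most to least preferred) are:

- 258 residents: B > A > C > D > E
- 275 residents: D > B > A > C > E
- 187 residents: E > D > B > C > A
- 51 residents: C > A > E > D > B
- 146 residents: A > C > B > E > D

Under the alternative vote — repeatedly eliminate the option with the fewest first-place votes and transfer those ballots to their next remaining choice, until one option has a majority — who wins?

D

Round 1: C 51, E 187, A 146, D 275, B 258. Eliminate C.
Round 2: E 187, A 197, D 275, B 258. Eliminate E.
Round 3: A 197, D 462, B 258. D has a majority.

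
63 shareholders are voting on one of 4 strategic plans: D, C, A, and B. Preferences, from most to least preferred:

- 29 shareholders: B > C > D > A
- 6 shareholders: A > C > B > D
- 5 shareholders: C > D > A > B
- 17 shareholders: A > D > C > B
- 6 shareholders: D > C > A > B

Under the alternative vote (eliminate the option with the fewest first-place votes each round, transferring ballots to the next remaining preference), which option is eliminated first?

C

Round 1: D 6, C 5, A 23, B 29. Eliminate C.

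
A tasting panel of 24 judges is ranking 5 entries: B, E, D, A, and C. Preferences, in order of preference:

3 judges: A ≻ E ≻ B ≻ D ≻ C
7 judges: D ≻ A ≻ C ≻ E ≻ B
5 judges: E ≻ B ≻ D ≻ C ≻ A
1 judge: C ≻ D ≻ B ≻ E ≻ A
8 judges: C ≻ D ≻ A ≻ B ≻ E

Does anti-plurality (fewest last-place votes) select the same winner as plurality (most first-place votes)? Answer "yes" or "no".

no

Anti-plurality — last-place votes: B 7, E 8, D 0, A 6, C 3. Winner: D.
Plurality — first-place votes: B 0, E 5, D 7, A 3, C 9. Winner: C.
The two methods disagree.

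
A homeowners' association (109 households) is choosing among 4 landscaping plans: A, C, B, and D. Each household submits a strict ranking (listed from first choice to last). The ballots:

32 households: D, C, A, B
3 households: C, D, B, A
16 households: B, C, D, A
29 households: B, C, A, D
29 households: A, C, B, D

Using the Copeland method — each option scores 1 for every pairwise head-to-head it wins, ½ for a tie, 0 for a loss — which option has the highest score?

C

A: beats B and D; loses to C → score 2.
C: beats A, B, and D → score 3.
B: beats D; loses to A and C → score 1.
D: loses to A, C, and B → score 0.
C has the best pairwise record.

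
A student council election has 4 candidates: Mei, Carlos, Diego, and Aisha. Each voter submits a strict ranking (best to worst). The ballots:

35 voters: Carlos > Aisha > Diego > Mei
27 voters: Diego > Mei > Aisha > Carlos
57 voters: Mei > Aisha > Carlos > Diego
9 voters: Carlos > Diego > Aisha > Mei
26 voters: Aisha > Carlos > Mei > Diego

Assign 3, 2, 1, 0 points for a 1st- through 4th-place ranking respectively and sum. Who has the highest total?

Aisha

Mei: 35·0 + 27·2 + 57·3 + 9·0 + 26·1 = 251
Carlos: 35·3 + 27·0 + 57·1 + 9·3 + 26·2 = 241
Diego: 35·1 + 27·3 + 57·0 + 9·2 + 26·0 = 134
Aisha: 35·2 + 27·1 + 57·2 + 9·1 + 26·3 = 298
Aisha has the highest Borda score (298).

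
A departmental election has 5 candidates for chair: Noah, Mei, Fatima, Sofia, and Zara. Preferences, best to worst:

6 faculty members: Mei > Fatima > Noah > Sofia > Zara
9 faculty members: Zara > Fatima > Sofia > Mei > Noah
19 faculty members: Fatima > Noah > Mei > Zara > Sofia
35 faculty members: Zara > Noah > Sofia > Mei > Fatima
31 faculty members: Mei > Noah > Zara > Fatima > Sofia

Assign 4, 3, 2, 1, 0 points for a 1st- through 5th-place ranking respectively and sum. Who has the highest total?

Noah: 6·2 + 9·0 + 19·3 + 35·3 + 31·3 = 267
Mei: 6·4 + 9·1 + 19·2 + 35·1 + 31·4 = 230
Fatima: 6·3 + 9·3 + 19·4 + 35·0 + 31·1 = 152
Sofia: 6·1 + 9·2 + 19·0 + 35·2 + 31·0 = 94
Zara: 6·0 + 9·4 + 19·1 + 35·4 + 31·2 = 257
Noah has the highest Borda score (267).

Noah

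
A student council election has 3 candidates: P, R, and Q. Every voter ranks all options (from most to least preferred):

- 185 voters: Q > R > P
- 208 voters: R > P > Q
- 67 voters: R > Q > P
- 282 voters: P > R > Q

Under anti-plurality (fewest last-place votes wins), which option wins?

R

Last-place votes: P 252, R 0, Q 490.
R is ranked last by the fewest voters, so R wins.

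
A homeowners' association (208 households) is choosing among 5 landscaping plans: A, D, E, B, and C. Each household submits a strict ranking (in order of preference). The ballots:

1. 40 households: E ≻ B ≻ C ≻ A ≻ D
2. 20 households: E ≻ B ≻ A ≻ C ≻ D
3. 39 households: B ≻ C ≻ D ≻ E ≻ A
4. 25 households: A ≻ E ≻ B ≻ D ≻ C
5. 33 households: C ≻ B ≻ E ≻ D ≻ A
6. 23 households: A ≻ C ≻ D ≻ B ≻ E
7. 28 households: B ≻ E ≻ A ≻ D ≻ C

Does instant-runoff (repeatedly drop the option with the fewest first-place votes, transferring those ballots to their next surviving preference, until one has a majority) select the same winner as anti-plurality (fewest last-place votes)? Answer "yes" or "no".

yes

Instant-runoff — R1 A 48, D 0, E 60, B 67, C 33 (D out); R2 A 48, E 60, B 67, C 33 (C out); R3 A 48, E 60, B 100 (A out); R4 E 85, B 123 (B winner). Winner: B.
Anti-plurality — last-place votes: A 72, D 60, E 23, B 0, C 53. Winner: B.
The two methods agree.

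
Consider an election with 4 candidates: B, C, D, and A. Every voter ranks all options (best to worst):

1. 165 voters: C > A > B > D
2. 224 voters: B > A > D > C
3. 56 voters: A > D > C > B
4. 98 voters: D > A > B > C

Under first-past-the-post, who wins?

B

First-place votes: B 224, C 165, D 98, A 56.
B has the most first-place votes.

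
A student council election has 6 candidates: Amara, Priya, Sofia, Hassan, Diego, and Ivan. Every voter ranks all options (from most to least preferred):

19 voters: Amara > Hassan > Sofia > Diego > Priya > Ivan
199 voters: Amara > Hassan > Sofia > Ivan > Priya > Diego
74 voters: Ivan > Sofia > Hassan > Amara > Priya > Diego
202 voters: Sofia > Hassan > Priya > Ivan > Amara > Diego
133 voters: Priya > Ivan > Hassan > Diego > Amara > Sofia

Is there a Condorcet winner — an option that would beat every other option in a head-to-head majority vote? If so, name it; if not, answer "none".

Hassan vs Amara: 409–218 for Hassan.
Hassan vs Priya: 494–133 for Hassan.
Hassan vs Sofia: 351–276 for Hassan.
Hassan vs Diego: 627–0 for Hassan.
Hassan vs Ivan: 420–207 for Hassan.
Hassan beats every other option head-to-head.

Hassan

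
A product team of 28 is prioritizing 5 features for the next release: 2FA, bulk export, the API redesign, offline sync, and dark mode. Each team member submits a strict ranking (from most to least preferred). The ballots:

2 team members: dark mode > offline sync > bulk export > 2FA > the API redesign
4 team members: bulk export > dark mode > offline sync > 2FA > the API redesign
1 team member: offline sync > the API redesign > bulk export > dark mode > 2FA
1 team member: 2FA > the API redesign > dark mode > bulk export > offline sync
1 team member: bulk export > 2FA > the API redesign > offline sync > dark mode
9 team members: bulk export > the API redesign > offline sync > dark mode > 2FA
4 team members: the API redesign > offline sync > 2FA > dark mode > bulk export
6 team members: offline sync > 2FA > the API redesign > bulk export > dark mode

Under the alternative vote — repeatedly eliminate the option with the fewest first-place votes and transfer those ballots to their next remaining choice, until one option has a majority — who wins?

Round 1: 2FA 1, bulk export 14, the API redesign 4, offline sync 7, dark mode 2. Eliminate 2FA.
Round 2: bulk export 14, the API redesign 5, offline sync 7, dark mode 2. Eliminate dark mode.
Round 3: bulk export 14, the API redesign 5, offline sync 9. Eliminate the API redesign.
Round 4: bulk export 15, offline sync 13. Bulk export has a majority.

bulk export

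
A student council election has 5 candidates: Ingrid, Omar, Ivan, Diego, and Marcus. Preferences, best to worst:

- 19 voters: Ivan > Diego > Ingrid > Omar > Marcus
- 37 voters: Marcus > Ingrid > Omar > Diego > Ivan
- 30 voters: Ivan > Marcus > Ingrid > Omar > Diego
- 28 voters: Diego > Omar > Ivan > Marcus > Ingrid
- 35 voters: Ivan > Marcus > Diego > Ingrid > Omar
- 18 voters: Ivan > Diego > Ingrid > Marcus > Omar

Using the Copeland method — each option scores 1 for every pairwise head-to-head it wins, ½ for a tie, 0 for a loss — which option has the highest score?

Ivan

Ingrid: beats Omar; loses to Ivan, Diego, and Marcus → score 1.
Omar: loses to Ingrid, Ivan, Diego, and Marcus → score 0.
Ivan: beats Ingrid, Omar, Diego, and Marcus → score 4.
Diego: beats Ingrid and Omar; loses to Ivan and Marcus → score 2.
Marcus: beats Ingrid, Omar, and Diego; loses to Ivan → score 3.
Ivan has the best pairwise record.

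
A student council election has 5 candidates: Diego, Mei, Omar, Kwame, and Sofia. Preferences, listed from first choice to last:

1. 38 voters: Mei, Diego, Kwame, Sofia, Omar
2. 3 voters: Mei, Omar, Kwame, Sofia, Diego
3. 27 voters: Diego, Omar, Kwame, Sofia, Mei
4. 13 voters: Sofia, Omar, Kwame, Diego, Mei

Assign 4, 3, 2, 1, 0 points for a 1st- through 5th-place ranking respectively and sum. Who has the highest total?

Diego

Diego: 38·3 + 3·0 + 27·4 + 13·1 = 235
Mei: 38·4 + 3·4 + 27·0 + 13·0 = 164
Omar: 38·0 + 3·3 + 27·3 + 13·3 = 129
Kwame: 38·2 + 3·2 + 27·2 + 13·2 = 162
Sofia: 38·1 + 3·1 + 27·1 + 13·4 = 120
Diego has the highest Borda score (235).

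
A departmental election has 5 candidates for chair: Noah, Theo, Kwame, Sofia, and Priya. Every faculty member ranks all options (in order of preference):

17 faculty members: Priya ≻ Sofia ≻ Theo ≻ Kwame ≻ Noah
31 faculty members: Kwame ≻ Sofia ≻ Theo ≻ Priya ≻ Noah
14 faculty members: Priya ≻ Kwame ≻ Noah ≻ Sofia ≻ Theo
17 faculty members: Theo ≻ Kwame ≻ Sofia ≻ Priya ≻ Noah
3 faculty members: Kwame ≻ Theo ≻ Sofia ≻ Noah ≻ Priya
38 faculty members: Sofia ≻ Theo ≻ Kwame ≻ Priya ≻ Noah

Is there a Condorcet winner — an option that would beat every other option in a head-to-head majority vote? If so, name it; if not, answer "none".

Checking pairwise contests:
Theo beats Noah 106–14.
Sofia beats Theo 100–20.
Theo beats Kwame 72–48.
Kwame beats Sofia 65–55.
Theo beats Priya 89–31.
Every option loses at least one head-to-head, so there is no Condorcet winner.

none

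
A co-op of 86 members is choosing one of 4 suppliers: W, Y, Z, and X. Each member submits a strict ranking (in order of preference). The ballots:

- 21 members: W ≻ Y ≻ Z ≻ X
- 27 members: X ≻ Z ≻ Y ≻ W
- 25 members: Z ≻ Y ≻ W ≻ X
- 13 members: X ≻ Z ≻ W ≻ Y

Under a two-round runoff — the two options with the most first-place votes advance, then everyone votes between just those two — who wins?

Z

Round 1 first-place votes: W 21, Y 0, Z 25, X 40.
X and Z advance.
Runoff: X is preferred to Z by 40 voters; Z by 46.
Z wins the runoff.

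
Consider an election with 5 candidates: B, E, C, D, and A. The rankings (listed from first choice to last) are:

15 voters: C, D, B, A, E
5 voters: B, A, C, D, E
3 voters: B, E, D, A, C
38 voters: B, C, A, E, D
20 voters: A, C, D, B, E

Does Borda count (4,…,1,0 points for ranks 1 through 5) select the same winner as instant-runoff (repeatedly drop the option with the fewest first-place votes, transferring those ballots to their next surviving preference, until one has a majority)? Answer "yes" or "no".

no

Borda — scores: B 234, E 47, C 244, D 96, A 189. Winner: C.
Instant-runoff — R1 B 46, E 0, C 15, D 0, A 20 (B winner). Winner: B.
The two methods disagree.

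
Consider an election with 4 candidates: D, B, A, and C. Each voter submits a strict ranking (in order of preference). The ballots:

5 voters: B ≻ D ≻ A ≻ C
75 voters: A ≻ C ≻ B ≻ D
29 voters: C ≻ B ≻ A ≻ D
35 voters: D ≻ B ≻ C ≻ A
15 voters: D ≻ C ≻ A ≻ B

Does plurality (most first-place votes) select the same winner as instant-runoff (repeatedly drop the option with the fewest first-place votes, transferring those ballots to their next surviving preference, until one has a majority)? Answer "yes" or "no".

Plurality — first-place votes: D 50, B 5, A 75, C 29. Winner: A.
Instant-runoff — R1 D 50, B 5, A 75, C 29 (B out); R2 D 55, A 75, C 29 (C out); R3 D 55, A 104 (A winner). Winner: A.
The two methods agree.

yes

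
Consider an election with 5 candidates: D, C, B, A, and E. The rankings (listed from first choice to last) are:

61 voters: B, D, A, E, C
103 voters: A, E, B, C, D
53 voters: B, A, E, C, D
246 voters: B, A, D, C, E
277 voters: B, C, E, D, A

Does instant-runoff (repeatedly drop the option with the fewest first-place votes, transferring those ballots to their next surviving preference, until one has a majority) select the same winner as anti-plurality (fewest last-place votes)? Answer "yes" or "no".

Instant-runoff — R1 D 0, C 0, B 637, A 103, E 0 (B winner). Winner: B.
Anti-plurality — last-place votes: D 156, C 61, B 0, A 277, E 246. Winner: B.
The two methods agree.

yes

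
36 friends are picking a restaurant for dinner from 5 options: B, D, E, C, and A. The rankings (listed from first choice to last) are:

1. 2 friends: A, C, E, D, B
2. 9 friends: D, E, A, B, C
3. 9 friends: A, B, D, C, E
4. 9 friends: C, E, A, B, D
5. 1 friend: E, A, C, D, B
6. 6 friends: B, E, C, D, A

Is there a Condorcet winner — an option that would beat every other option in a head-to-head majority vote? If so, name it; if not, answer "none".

Checking pairwise contests:
E beats B 21–15.
B beats D 24–12.
C beats E 20–16.
B beats C 24–12.
E beats A 25–11.
Every option loses at least one head-to-head, so there is no Condorcet winner.

none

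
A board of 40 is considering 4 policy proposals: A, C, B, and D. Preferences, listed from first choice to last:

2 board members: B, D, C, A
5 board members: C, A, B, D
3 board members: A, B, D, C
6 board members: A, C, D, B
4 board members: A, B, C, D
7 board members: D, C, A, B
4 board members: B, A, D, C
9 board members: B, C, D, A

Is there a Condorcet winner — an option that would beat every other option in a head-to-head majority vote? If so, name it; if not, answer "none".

none

Checking pairwise contests:
C beats A 23–17.
B beats C 22–18.
A beats B 25–15.
A beats D 22–18.
Every option loses at least one head-to-head, so there is no Condorcet winner.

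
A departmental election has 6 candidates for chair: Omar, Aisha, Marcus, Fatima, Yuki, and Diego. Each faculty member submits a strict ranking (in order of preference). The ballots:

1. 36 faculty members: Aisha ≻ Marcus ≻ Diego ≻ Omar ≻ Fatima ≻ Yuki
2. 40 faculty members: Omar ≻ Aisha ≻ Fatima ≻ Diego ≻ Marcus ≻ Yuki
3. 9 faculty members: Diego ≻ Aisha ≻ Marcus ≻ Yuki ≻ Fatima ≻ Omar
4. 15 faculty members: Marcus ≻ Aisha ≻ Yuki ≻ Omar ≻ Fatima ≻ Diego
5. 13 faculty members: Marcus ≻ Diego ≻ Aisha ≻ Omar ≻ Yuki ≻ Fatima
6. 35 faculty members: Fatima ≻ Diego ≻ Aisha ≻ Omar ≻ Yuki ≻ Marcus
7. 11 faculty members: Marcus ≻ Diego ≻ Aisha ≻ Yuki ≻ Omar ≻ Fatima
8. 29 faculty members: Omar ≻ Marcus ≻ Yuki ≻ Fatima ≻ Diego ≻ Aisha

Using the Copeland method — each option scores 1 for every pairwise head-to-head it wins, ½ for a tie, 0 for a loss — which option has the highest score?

Omar: beats Marcus, Fatima, and Yuki; loses to Aisha and Diego → score 3.
Aisha: beats Omar, Marcus, Fatima, and Yuki; loses to Diego → score 4.
Marcus: beats Fatima, Yuki, and Diego; loses to Omar and Aisha → score 3.
Fatima: beats Yuki and Diego; loses to Omar, Aisha, and Marcus → score 2.
Yuki: loses to Omar, Aisha, Marcus, Fatima, and Diego → score 0.
Diego: beats Omar, Aisha, and Yuki; loses to Marcus and Fatima → score 3.
Aisha has the best pairwise record.

Aisha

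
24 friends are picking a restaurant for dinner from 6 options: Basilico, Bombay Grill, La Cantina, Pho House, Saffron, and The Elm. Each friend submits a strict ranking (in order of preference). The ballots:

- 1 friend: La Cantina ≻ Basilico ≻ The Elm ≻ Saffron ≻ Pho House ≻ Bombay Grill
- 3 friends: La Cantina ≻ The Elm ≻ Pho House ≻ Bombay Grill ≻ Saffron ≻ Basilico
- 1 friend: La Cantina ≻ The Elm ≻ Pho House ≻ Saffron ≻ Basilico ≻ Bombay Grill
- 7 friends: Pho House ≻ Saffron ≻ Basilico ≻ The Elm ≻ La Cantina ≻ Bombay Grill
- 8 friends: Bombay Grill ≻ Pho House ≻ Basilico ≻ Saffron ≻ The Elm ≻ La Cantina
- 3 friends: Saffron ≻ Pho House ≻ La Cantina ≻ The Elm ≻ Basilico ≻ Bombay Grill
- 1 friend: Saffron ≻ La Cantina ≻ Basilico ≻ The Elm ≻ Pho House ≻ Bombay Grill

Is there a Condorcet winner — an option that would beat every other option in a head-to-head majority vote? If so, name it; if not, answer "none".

Pho House

Pho House vs Basilico: 22–2 for Pho House.
Pho House vs Bombay Grill: 16–8 for Pho House.
Pho House vs La Cantina: 18–6 for Pho House.
Pho House vs Saffron: 19–5 for Pho House.
Pho House vs The Elm: 18–6 for Pho House.
Pho House beats every other option head-to-head.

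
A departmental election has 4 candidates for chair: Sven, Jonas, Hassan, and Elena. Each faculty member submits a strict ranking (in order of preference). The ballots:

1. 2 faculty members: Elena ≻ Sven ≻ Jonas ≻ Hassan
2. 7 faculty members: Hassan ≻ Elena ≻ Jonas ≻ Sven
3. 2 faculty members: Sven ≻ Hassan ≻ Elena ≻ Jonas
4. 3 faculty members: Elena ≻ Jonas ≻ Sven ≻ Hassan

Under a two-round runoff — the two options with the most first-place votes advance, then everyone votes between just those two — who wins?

Hassan

Round 1 first-place votes: Sven 2, Jonas 0, Hassan 7, Elena 5.
Hassan and Elena advance.
Runoff: Hassan is preferred to Elena by 9 voters; Elena by 5.
Hassan wins the runoff.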